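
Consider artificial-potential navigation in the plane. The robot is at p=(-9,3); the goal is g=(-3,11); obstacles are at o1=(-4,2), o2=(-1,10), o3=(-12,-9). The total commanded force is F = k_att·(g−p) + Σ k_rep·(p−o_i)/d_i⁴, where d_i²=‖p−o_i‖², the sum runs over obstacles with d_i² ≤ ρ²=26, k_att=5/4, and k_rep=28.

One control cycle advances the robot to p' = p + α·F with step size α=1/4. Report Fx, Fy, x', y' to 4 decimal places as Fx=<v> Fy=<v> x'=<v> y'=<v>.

F_att = 5/4·(g−p) = 5/4·(6,8) = (7.5000,10.0000)
o1: d²=26 ≤ ρ²=26; F_rep = 28·(-5,1)/26² = (-0.2071,0.0414)
o2: d²=113 > ρ²=26 → inactive
o3: d²=153 > ρ²=26 → inactive
F = F_att + ΣF_rep = (7.2929,10.0414)
p' = p + 1/4·F = (-7.1768,5.5104)

Fx=7.2929 Fy=10.0414 x'=-7.1768 y'=5.5104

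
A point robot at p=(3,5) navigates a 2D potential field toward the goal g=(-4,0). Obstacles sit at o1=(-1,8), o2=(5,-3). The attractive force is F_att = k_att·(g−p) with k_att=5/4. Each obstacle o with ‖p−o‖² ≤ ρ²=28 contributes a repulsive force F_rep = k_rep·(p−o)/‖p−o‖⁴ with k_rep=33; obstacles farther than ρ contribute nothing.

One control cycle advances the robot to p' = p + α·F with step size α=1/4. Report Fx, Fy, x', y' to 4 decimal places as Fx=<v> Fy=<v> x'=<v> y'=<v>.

Fx=-8.5388 Fy=-6.4084 x'=0.8653 y'=3.3979

F_att = 5/4·(g−p) = 5/4·(-7,-5) = (-8.7500,-6.2500)
o1: d²=25 ≤ ρ²=28; F_rep = 33·(4,-3)/25² = (0.2112,-0.1584)
o2: d²=68 > ρ²=28 → inactive
F = F_att + ΣF_rep = (-8.5388,-6.4084)
p' = p + 1/4·F = (0.8653,3.3979)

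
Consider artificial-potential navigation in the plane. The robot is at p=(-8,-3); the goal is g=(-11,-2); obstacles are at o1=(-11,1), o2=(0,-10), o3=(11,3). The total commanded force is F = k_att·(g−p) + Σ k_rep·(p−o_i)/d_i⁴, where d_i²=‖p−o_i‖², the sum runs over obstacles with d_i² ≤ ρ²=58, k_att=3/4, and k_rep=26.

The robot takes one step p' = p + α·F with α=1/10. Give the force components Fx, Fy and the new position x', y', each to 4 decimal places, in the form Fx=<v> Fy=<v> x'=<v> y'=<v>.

Fx=-2.1252 Fy=0.5836 x'=-8.2125 y'=-2.9416

F_att = 3/4·(g−p) = 3/4·(-3,1) = (-2.2500,0.7500)
o1: d²=25 ≤ ρ²=58; F_rep = 26·(3,-4)/25² = (0.1248,-0.1664)
o2: d²=113 > ρ²=58 → inactive
o3: d²=397 > ρ²=58 → inactive
F = F_att + ΣF_rep = (-2.1252,0.5836)
p' = p + 1/10·F = (-8.2125,-2.9416)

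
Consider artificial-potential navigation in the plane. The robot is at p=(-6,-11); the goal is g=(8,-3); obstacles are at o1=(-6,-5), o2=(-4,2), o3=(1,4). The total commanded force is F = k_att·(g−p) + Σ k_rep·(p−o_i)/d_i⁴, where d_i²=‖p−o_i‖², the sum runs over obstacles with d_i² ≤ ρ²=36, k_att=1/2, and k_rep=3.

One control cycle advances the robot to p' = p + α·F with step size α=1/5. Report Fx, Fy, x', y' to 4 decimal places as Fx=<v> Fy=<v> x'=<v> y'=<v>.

F_att = 1/2·(g−p) = 1/2·(14,8) = (7.0000,4.0000)
o1: d²=36 ≤ ρ²=36; F_rep = 3·(0,-6)/36² = (0.0000,-0.0139)
o2: d²=173 > ρ²=36 → inactive
o3: d²=274 > ρ²=36 → inactive
F = F_att + ΣF_rep = (7.0000,3.9861)
p' = p + 1/5·F = (-4.6000,-10.2028)

Fx=7.0000 Fy=3.9861 x'=-4.6000 y'=-10.2028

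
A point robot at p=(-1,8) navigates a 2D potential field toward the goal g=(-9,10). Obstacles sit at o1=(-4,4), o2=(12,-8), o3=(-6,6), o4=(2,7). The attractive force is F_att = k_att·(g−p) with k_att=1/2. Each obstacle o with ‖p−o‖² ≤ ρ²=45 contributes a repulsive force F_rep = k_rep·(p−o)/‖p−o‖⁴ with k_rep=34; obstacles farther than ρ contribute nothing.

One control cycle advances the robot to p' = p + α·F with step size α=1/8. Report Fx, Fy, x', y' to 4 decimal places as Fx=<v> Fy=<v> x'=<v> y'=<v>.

Fx=-4.6547 Fy=1.6385 x'=-1.5818 y'=8.2048

F_att = 1/2·(g−p) = 1/2·(-8,2) = (-4.0000,1.0000)
o1: d²=25 ≤ ρ²=45; F_rep = 34·(3,4)/25² = (0.1632,0.2176)
o2: d²=425 > ρ²=45 → inactive
o3: d²=29 ≤ ρ²=45; F_rep = 34·(5,2)/29² = (0.2021,0.0809)
o4: d²=10 ≤ ρ²=45; F_rep = 34·(-3,1)/10² = (-1.0200,0.3400)
F = F_att + ΣF_rep = (-4.6547,1.6385)
p' = p + 1/8·F = (-1.5818,8.2048)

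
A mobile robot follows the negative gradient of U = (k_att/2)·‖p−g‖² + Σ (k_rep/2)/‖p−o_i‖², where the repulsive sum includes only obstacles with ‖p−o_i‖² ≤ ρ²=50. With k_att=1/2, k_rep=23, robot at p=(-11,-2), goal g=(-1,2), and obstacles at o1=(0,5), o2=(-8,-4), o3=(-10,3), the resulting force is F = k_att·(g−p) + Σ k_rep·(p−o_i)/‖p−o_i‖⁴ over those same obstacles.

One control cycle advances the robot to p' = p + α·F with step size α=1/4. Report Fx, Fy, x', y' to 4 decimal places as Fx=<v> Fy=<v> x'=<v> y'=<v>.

Fx=4.5577 Fy=2.1021 x'=-9.8606 y'=-1.4745

F_att = 1/2·(g−p) = 1/2·(10,4) = (5.0000,2.0000)
o1: d²=170 > ρ²=50 → inactive
o2: d²=13 ≤ ρ²=50; F_rep = 23·(-3,2)/13² = (-0.4083,0.2722)
o3: d²=26 ≤ ρ²=50; F_rep = 23·(-1,-5)/26² = (-0.0340,-0.1701)
F = F_att + ΣF_rep = (4.5577,2.1021)
p' = p + 1/4·F = (-9.8606,-1.4745)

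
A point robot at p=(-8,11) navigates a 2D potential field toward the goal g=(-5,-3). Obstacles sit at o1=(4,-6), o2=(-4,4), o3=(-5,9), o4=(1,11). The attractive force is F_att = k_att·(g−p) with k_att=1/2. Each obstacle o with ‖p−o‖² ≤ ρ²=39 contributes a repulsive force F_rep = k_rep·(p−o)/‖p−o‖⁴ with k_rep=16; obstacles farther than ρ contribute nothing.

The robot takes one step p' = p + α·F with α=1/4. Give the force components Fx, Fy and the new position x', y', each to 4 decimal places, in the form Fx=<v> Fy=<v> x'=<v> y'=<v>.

Fx=1.2160 Fy=-6.8107 x'=-7.6960 y'=9.2973

F_att = 1/2·(g−p) = 1/2·(3,-14) = (1.5000,-7.0000)
o1: d²=433 > ρ²=39 → inactive
o2: d²=65 > ρ²=39 → inactive
o3: d²=13 ≤ ρ²=39; F_rep = 16·(-3,2)/13² = (-0.2840,0.1893)
o4: d²=81 > ρ²=39 → inactive
F = F_att + ΣF_rep = (1.2160,-6.8107)
p' = p + 1/4·F = (-7.6960,9.2973)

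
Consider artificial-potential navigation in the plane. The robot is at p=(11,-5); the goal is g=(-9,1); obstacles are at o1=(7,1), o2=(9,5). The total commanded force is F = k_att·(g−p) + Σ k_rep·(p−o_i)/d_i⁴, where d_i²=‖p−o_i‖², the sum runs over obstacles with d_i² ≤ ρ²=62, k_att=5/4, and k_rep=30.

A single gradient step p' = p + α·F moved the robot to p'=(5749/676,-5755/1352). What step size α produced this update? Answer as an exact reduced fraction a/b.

F_att = 5/4·(g−p) = 5/4·(-20,6) = (-25.0000,7.5000)
o1: d²=52 ≤ ρ²=62; F_rep = 30·(4,-6)/52² = (0.0444,-0.0666)
o2: d²=104 > ρ²=62 → inactive
F = F_att + ΣF_rep = (-24.9556,7.4334)
Δp = p'−p = (-2.4956,0.7433); α = Δx/Fx = (-1687/676) / (-8435/338) = 1/10
check: Δy/Fy = (1005/1352) / (5025/676) = 1/10 ✓

α = 1/10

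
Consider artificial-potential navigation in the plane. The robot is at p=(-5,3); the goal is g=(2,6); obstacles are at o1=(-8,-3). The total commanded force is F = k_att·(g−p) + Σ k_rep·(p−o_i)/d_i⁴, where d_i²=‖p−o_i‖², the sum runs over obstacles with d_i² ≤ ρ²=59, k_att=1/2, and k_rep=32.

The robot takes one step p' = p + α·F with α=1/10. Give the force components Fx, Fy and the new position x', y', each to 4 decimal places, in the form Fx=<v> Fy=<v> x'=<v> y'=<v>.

Fx=3.5474 Fy=1.5948 x'=-4.6453 y'=3.1595

F_att = 1/2·(g−p) = 1/2·(7,3) = (3.5000,1.5000)
o1: d²=45 ≤ ρ²=59; F_rep = 32·(3,6)/45² = (0.0474,0.0948)
F = F_att + ΣF_rep = (3.5474,1.5948)
p' = p + 1/10·F = (-4.6453,3.1595)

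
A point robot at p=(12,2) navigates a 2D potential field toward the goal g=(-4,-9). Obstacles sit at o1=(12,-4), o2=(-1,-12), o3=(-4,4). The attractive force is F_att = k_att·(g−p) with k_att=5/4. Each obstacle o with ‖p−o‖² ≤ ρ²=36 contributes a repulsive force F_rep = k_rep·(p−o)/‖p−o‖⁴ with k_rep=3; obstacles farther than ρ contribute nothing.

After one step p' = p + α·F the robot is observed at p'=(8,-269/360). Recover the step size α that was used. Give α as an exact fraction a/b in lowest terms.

α = 1/5

F_att = 5/4·(g−p) = 5/4·(-16,-11) = (-20.0000,-13.7500)
o1: d²=36 ≤ ρ²=36; F_rep = 3·(0,6)/36² = (0.0000,0.0139)
o2: d²=365 > ρ²=36 → inactive
o3: d²=260 > ρ²=36 → inactive
F = F_att + ΣF_rep = (-20.0000,-13.7361)
Δp = p'−p = (-4.0000,-2.7472); α = Δx/Fx = (-4) / (-20) = 1/5
check: Δy/Fy = (-989/360) / (-989/72) = 1/5 ✓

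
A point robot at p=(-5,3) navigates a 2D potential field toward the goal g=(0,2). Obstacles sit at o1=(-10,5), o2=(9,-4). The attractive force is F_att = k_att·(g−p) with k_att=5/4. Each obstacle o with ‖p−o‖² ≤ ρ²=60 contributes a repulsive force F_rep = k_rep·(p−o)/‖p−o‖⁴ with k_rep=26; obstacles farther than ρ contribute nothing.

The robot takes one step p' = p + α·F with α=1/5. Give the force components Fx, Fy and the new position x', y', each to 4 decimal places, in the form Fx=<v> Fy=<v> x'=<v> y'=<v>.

Fx=6.4046 Fy=-1.3118 x'=-3.7191 y'=2.7376

F_att = 5/4·(g−p) = 5/4·(5,-1) = (6.2500,-1.2500)
o1: d²=29 ≤ ρ²=60; F_rep = 26·(5,-2)/29² = (0.1546,-0.0618)
o2: d²=245 > ρ²=60 → inactive
F = F_att + ΣF_rep = (6.4046,-1.3118)
p' = p + 1/5·F = (-3.7191,2.7376)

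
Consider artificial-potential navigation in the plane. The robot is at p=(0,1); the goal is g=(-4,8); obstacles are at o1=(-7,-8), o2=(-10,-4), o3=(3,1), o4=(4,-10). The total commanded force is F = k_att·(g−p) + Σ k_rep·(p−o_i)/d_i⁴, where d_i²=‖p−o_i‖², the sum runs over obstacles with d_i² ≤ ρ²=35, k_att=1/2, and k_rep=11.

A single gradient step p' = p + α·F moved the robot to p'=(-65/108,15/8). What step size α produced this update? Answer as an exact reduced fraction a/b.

F_att = 1/2·(g−p) = 1/2·(-4,7) = (-2.0000,3.5000)
o1: d²=130 > ρ²=35 → inactive
o2: d²=125 > ρ²=35 → inactive
o3: d²=9 ≤ ρ²=35; F_rep = 11·(-3,0)/9² = (-0.4074,0.0000)
o4: d²=137 > ρ²=35 → inactive
F = F_att + ΣF_rep = (-2.4074,3.5000)
Δp = p'−p = (-0.6019,0.8750); α = Δx/Fx = (-65/108) / (-65/27) = 1/4
check: Δy/Fy = (7/8) / (7/2) = 1/4 ✓

α = 1/4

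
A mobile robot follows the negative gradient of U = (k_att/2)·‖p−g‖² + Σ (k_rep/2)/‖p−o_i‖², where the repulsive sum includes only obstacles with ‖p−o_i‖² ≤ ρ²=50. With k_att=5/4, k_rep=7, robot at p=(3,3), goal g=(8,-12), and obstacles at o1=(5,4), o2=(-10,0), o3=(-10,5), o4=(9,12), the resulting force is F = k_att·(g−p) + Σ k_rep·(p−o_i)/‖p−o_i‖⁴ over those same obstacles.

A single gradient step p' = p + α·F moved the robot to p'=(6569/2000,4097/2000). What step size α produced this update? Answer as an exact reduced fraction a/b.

α = 1/20

F_att = 5/4·(g−p) = 5/4·(5,-15) = (6.2500,-18.7500)
o1: d²=5 ≤ ρ²=50; F_rep = 7·(-2,-1)/5² = (-0.5600,-0.2800)
o2: d²=178 > ρ²=50 → inactive
o3: d²=173 > ρ²=50 → inactive
o4: d²=117 > ρ²=50 → inactive
F = F_att + ΣF_rep = (5.6900,-19.0300)
Δp = p'−p = (0.2845,-0.9515); α = Δx/Fx = (569/2000) / (569/100) = 1/20
check: Δy/Fy = (-1903/2000) / (-1903/100) = 1/20 ✓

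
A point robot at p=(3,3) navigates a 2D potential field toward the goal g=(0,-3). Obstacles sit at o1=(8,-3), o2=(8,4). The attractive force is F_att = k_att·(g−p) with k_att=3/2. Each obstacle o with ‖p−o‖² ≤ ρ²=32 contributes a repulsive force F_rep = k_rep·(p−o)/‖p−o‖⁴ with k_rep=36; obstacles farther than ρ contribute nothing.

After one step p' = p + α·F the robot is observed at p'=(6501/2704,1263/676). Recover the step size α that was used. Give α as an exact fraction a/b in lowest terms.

F_att = 3/2·(g−p) = 3/2·(-3,-6) = (-4.5000,-9.0000)
o1: d²=61 > ρ²=32 → inactive
o2: d²=26 ≤ ρ²=32; F_rep = 36·(-5,-1)/26² = (-0.2663,-0.0533)
F = F_att + ΣF_rep = (-4.7663,-9.0533)
Δp = p'−p = (-0.5958,-1.1317); α = Δx/Fx = (-1611/2704) / (-1611/338) = 1/8
check: Δy/Fy = (-765/676) / (-1530/169) = 1/8 ✓

α = 1/8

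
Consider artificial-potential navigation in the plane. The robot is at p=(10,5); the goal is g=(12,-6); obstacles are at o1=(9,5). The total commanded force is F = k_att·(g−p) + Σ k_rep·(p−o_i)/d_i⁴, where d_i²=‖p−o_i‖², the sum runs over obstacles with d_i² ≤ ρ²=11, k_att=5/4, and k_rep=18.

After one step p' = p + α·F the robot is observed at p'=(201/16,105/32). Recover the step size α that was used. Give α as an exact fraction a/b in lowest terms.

F_att = 5/4·(g−p) = 5/4·(2,-11) = (2.5000,-13.7500)
o1: d²=1 ≤ ρ²=11; F_rep = 18·(1,0)/1² = (18.0000,0.0000)
F = F_att + ΣF_rep = (20.5000,-13.7500)
Δp = p'−p = (2.5625,-1.7188); α = Δx/Fx = (41/16) / (41/2) = 1/8
check: Δy/Fy = (-55/32) / (-55/4) = 1/8 ✓

α = 1/8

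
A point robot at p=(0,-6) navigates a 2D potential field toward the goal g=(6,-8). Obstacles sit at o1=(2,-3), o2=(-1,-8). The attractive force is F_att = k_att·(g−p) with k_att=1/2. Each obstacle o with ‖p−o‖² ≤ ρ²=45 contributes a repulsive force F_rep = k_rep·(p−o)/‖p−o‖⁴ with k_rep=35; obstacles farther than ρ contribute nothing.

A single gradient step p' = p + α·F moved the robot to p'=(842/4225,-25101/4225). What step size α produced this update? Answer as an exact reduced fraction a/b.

α = 1/20

F_att = 1/2·(g−p) = 1/2·(6,-2) = (3.0000,-1.0000)
o1: d²=13 ≤ ρ²=45; F_rep = 35·(-2,-3)/13² = (-0.4142,-0.6213)
o2: d²=5 ≤ ρ²=45; F_rep = 35·(1,2)/5² = (1.4000,2.8000)
F = F_att + ΣF_rep = (3.9858,1.1787)
Δp = p'−p = (0.1993,0.0589); α = Δx/Fx = (842/4225) / (3368/845) = 1/20
check: Δy/Fy = (249/4225) / (996/845) = 1/20 ✓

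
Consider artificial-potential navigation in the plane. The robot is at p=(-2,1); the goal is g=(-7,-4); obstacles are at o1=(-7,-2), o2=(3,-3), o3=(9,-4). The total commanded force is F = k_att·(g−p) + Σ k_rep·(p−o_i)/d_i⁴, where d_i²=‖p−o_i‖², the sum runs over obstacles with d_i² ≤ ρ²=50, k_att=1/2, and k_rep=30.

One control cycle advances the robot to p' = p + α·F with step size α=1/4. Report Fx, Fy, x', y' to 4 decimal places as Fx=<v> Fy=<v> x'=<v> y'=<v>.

Fx=-2.4595 Fy=-2.3508 x'=-2.6149 y'=0.4123

F_att = 1/2·(g−p) = 1/2·(-5,-5) = (-2.5000,-2.5000)
o1: d²=34 ≤ ρ²=50; F_rep = 30·(5,3)/34² = (0.1298,0.0779)
o2: d²=41 ≤ ρ²=50; F_rep = 30·(-5,4)/41² = (-0.0892,0.0714)
o3: d²=146 > ρ²=50 → inactive
F = F_att + ΣF_rep = (-2.4595,-2.3508)
p' = p + 1/4·F = (-2.6149,0.4123)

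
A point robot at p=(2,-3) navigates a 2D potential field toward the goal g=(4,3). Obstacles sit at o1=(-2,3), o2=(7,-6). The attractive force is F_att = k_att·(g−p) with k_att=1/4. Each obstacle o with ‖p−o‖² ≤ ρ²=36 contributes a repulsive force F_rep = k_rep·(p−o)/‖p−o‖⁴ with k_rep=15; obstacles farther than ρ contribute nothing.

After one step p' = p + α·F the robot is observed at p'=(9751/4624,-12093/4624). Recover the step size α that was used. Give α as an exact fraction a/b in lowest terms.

α = 1/4

F_att = 1/4·(g−p) = 1/4·(2,6) = (0.5000,1.5000)
o1: d²=52 > ρ²=36 → inactive
o2: d²=34 ≤ ρ²=36; F_rep = 15·(-5,3)/34² = (-0.0649,0.0389)
F = F_att + ΣF_rep = (0.4351,1.5389)
Δp = p'−p = (0.1088,0.3847); α = Δx/Fx = (503/4624) / (503/1156) = 1/4
check: Δy/Fy = (1779/4624) / (1779/1156) = 1/4 ✓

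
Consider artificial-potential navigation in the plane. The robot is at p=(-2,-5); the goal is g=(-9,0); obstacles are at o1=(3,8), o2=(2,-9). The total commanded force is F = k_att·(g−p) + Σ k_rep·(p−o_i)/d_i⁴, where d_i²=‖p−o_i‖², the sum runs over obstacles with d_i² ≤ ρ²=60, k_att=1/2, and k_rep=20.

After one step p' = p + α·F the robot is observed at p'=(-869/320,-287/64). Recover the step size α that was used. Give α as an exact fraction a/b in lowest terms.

α = 1/5

F_att = 1/2·(g−p) = 1/2·(-7,5) = (-3.5000,2.5000)
o1: d²=194 > ρ²=60 → inactive
o2: d²=32 ≤ ρ²=60; F_rep = 20·(-4,4)/32² = (-0.0781,0.0781)
F = F_att + ΣF_rep = (-3.5781,2.5781)
Δp = p'−p = (-0.7156,0.5156); α = Δx/Fx = (-229/320) / (-229/64) = 1/5
check: Δy/Fy = (33/64) / (165/64) = 1/5 ✓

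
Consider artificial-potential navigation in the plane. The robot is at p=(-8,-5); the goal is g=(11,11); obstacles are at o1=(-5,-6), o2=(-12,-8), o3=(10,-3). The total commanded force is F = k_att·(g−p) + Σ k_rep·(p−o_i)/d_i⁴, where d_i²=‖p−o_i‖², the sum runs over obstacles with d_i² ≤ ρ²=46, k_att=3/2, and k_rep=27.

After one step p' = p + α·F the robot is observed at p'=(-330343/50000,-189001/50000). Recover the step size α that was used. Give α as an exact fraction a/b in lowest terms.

F_att = 3/2·(g−p) = 3/2·(19,16) = (28.5000,24.0000)
o1: d²=10 ≤ ρ²=46; F_rep = 27·(-3,1)/10² = (-0.8100,0.2700)
o2: d²=25 ≤ ρ²=46; F_rep = 27·(4,3)/25² = (0.1728,0.1296)
o3: d²=328 > ρ²=46 → inactive
F = F_att + ΣF_rep = (27.8628,24.3996)
Δp = p'−p = (1.3931,1.2200); α = Δx/Fx = (69657/50000) / (69657/2500) = 1/20
check: Δy/Fy = (60999/50000) / (60999/2500) = 1/20 ✓

α = 1/20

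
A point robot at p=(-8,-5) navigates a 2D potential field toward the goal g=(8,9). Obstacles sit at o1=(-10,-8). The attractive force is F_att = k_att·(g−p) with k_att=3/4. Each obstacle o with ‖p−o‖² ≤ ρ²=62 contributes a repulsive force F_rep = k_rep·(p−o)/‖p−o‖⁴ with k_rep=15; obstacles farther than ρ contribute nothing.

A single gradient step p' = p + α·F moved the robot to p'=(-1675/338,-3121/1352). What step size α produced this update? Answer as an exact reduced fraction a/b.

F_att = 3/4·(g−p) = 3/4·(16,14) = (12.0000,10.5000)
o1: d²=13 ≤ ρ²=62; F_rep = 15·(2,3)/13² = (0.1775,0.2663)
F = F_att + ΣF_rep = (12.1775,10.7663)
Δp = p'−p = (3.0444,2.6916); α = Δx/Fx = (1029/338) / (2058/169) = 1/4
check: Δy/Fy = (3639/1352) / (3639/338) = 1/4 ✓

α = 1/4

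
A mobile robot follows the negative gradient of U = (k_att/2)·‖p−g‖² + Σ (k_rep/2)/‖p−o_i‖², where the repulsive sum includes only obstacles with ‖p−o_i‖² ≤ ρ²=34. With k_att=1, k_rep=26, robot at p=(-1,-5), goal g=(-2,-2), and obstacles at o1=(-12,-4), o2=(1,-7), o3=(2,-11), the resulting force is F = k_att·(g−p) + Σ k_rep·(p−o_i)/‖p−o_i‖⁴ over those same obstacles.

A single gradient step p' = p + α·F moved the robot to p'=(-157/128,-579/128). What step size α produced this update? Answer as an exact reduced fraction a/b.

F_att = 1·(g−p) = 1·(-1,3) = (-1.0000,3.0000)
o1: d²=122 > ρ²=34 → inactive
o2: d²=8 ≤ ρ²=34; F_rep = 26·(-2,2)/8² = (-0.8125,0.8125)
o3: d²=45 > ρ²=34 → inactive
F = F_att + ΣF_rep = (-1.8125,3.8125)
Δp = p'−p = (-0.2266,0.4766); α = Δx/Fx = (-29/128) / (-29/16) = 1/8
check: Δy/Fy = (61/128) / (61/16) = 1/8 ✓

α = 1/8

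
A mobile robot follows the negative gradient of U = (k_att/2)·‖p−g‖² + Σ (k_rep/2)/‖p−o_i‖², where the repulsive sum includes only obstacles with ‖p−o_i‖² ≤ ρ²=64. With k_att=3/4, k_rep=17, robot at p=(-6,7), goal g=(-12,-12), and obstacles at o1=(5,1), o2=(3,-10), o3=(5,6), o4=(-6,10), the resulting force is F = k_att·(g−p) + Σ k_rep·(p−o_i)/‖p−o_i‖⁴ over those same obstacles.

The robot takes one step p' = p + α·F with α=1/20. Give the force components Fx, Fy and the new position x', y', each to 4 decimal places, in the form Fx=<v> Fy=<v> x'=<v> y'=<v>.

Fx=-4.5000 Fy=-14.8796 x'=-6.2250 y'=6.2560

F_att = 3/4·(g−p) = 3/4·(-6,-19) = (-4.5000,-14.2500)
o1: d²=157 > ρ²=64 → inactive
o2: d²=370 > ρ²=64 → inactive
o3: d²=122 > ρ²=64 → inactive
o4: d²=9 ≤ ρ²=64; F_rep = 17·(0,-3)/9² = (0.0000,-0.6296)
F = F_att + ΣF_rep = (-4.5000,-14.8796)
p' = p + 1/20·F = (-6.2250,6.2560)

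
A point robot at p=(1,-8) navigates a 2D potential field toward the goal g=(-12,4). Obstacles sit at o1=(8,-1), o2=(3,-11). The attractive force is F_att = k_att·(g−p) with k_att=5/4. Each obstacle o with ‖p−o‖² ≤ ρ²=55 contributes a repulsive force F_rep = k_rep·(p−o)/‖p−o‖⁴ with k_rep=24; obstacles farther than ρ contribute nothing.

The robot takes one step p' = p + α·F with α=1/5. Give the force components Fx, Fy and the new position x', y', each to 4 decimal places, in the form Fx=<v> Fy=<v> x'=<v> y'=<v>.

Fx=-16.5340 Fy=15.4260 x'=-2.3068 y'=-4.9148

F_att = 5/4·(g−p) = 5/4·(-13,12) = (-16.2500,15.0000)
o1: d²=98 > ρ²=55 → inactive
o2: d²=13 ≤ ρ²=55; F_rep = 24·(-2,3)/13² = (-0.2840,0.4260)
F = F_att + ΣF_rep = (-16.5340,15.4260)
p' = p + 1/5·F = (-2.3068,-4.9148)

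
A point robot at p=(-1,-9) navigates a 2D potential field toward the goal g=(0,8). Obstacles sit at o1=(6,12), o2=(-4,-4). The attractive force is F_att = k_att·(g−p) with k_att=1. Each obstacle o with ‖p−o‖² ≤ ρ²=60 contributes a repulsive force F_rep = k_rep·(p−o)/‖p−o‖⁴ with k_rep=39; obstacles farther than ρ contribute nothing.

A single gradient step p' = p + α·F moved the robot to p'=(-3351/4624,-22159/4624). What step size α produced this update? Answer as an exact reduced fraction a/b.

F_att = 1·(g−p) = 1·(1,17) = (1.0000,17.0000)
o1: d²=490 > ρ²=60 → inactive
o2: d²=34 ≤ ρ²=60; F_rep = 39·(3,-5)/34² = (0.1012,-0.1687)
F = F_att + ΣF_rep = (1.1012,16.8313)
Δp = p'−p = (0.2753,4.2078); α = Δx/Fx = (1273/4624) / (1273/1156) = 1/4
check: Δy/Fy = (19457/4624) / (19457/1156) = 1/4 ✓

α = 1/4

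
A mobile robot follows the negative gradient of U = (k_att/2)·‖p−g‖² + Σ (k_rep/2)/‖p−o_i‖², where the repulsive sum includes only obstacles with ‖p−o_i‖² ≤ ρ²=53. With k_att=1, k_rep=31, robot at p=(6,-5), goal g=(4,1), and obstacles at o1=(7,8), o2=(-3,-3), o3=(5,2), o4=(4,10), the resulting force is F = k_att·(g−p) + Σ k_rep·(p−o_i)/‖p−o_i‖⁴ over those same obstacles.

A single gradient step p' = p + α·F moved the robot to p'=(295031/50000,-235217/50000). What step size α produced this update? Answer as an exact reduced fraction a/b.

F_att = 1·(g−p) = 1·(-2,6) = (-2.0000,6.0000)
o1: d²=170 > ρ²=53 → inactive
o2: d²=85 > ρ²=53 → inactive
o3: d²=50 ≤ ρ²=53; F_rep = 31·(1,-7)/50² = (0.0124,-0.0868)
o4: d²=229 > ρ²=53 → inactive
F = F_att + ΣF_rep = (-1.9876,5.9132)
Δp = p'−p = (-0.0994,0.2957); α = Δx/Fx = (-4969/50000) / (-4969/2500) = 1/20
check: Δy/Fy = (14783/50000) / (14783/2500) = 1/20 ✓

α = 1/20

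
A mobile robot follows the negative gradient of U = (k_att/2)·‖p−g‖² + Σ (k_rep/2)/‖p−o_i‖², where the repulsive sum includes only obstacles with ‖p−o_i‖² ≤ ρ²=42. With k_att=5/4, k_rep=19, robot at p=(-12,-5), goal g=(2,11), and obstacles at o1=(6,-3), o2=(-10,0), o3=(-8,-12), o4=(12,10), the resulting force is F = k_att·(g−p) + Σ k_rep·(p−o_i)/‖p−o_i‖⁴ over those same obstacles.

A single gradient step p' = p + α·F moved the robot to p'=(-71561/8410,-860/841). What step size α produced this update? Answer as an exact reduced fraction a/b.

F_att = 5/4·(g−p) = 5/4·(14,16) = (17.5000,20.0000)
o1: d²=328 > ρ²=42 → inactive
o2: d²=29 ≤ ρ²=42; F_rep = 19·(-2,-5)/29² = (-0.0452,-0.1130)
o3: d²=65 > ρ²=42 → inactive
o4: d²=801 > ρ²=42 → inactive
F = F_att + ΣF_rep = (17.4548,19.8870)
Δp = p'−p = (3.4910,3.9774); α = Δx/Fx = (29359/8410) / (29359/1682) = 1/5
check: Δy/Fy = (3345/841) / (16725/841) = 1/5 ✓

α = 1/5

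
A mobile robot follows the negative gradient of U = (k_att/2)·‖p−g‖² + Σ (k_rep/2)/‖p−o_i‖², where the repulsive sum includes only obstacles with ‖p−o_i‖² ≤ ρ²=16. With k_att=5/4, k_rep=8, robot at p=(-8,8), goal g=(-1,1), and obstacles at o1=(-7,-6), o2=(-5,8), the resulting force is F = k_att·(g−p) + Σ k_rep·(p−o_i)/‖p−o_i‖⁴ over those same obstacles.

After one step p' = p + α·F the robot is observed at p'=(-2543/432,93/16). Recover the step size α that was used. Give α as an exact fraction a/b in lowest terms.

α = 1/4

F_att = 5/4·(g−p) = 5/4·(7,-7) = (8.7500,-8.7500)
o1: d²=197 > ρ²=16 → inactive
o2: d²=9 ≤ ρ²=16; F_rep = 8·(-3,0)/9² = (-0.2963,0.0000)
F = F_att + ΣF_rep = (8.4537,-8.7500)
Δp = p'−p = (2.1134,-2.1875); α = Δx/Fx = (913/432) / (913/108) = 1/4
check: Δy/Fy = (-35/16) / (-35/4) = 1/4 ✓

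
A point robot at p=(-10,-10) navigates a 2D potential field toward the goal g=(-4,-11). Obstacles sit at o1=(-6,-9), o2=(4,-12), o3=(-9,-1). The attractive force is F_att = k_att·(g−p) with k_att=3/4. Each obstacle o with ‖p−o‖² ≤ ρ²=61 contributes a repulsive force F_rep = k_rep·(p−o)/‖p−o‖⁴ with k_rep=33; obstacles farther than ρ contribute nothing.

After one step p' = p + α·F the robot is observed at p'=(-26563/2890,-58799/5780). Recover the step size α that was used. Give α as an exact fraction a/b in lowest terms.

α = 1/5

F_att = 3/4·(g−p) = 3/4·(6,-1) = (4.5000,-0.7500)
o1: d²=17 ≤ ρ²=61; F_rep = 33·(-4,-1)/17² = (-0.4567,-0.1142)
o2: d²=200 > ρ²=61 → inactive
o3: d²=82 > ρ²=61 → inactive
F = F_att + ΣF_rep = (4.0433,-0.8642)
Δp = p'−p = (0.8087,-0.1728); α = Δx/Fx = (2337/2890) / (2337/578) = 1/5
check: Δy/Fy = (-999/5780) / (-999/1156) = 1/5 ✓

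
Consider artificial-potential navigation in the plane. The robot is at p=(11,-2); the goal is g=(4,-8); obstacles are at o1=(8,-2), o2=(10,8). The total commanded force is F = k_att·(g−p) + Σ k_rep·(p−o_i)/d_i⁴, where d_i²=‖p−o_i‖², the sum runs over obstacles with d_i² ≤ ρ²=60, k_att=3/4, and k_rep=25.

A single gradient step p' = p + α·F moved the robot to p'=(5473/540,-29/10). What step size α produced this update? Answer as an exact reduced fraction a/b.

α = 1/5

F_att = 3/4·(g−p) = 3/4·(-7,-6) = (-5.2500,-4.5000)
o1: d²=9 ≤ ρ²=60; F_rep = 25·(3,0)/9² = (0.9259,0.0000)
o2: d²=101 > ρ²=60 → inactive
F = F_att + ΣF_rep = (-4.3241,-4.5000)
Δp = p'−p = (-0.8648,-0.9000); α = Δx/Fx = (-467/540) / (-467/108) = 1/5
check: Δy/Fy = (-9/10) / (-9/2) = 1/5 ✓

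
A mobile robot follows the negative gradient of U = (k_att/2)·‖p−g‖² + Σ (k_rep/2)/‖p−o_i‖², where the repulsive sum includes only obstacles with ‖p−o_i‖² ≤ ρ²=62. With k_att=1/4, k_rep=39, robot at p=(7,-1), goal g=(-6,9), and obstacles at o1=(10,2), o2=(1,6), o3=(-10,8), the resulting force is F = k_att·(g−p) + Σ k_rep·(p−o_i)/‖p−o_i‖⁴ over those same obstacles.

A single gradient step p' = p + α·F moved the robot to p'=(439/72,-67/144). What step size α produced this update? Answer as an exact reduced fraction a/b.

α = 1/4

F_att = 1/4·(g−p) = 1/4·(-13,10) = (-3.2500,2.5000)
o1: d²=18 ≤ ρ²=62; F_rep = 39·(-3,-3)/18² = (-0.3611,-0.3611)
o2: d²=85 > ρ²=62 → inactive
o3: d²=370 > ρ²=62 → inactive
F = F_att + ΣF_rep = (-3.6111,2.1389)
Δp = p'−p = (-0.9028,0.5347); α = Δx/Fx = (-65/72) / (-65/18) = 1/4
check: Δy/Fy = (77/144) / (77/36) = 1/4 ✓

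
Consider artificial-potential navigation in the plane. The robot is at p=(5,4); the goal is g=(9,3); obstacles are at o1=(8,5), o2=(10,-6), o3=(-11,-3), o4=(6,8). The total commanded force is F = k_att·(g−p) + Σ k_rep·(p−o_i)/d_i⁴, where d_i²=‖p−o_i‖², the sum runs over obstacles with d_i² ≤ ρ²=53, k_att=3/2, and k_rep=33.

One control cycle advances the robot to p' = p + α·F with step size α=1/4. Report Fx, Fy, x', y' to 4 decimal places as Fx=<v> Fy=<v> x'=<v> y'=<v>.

F_att = 3/2·(g−p) = 3/2·(4,-1) = (6.0000,-1.5000)
o1: d²=10 ≤ ρ²=53; F_rep = 33·(-3,-1)/10² = (-0.9900,-0.3300)
o2: d²=125 > ρ²=53 → inactive
o3: d²=305 > ρ²=53 → inactive
o4: d²=17 ≤ ρ²=53; F_rep = 33·(-1,-4)/17² = (-0.1142,-0.4567)
F = F_att + ΣF_rep = (4.8958,-2.2867)
p' = p + 1/4·F = (6.2240,3.4283)

Fx=4.8958 Fy=-2.2867 x'=6.2240 y'=3.4283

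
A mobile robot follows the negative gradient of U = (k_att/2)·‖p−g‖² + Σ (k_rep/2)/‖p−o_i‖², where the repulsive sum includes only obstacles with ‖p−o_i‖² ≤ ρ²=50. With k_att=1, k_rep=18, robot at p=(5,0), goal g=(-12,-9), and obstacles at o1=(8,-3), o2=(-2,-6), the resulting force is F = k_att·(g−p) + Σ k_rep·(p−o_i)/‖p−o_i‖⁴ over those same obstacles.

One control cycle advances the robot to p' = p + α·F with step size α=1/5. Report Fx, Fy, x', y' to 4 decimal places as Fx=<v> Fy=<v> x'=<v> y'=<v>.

F_att = 1·(g−p) = 1·(-17,-9) = (-17.0000,-9.0000)
o1: d²=18 ≤ ρ²=50; F_rep = 18·(-3,3)/18² = (-0.1667,0.1667)
o2: d²=85 > ρ²=50 → inactive
F = F_att + ΣF_rep = (-17.1667,-8.8333)
p' = p + 1/5·F = (1.5667,-1.7667)

Fx=-17.1667 Fy=-8.8333 x'=1.5667 y'=-1.7667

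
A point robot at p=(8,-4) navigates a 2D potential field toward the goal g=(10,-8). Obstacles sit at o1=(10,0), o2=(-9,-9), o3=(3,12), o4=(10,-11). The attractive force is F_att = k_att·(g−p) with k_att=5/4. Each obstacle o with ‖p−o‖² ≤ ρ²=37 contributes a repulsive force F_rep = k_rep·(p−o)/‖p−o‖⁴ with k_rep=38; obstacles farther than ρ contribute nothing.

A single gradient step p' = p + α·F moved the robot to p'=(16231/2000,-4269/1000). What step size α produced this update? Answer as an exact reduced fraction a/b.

F_att = 5/4·(g−p) = 5/4·(2,-4) = (2.5000,-5.0000)
o1: d²=20 ≤ ρ²=37; F_rep = 38·(-2,-4)/20² = (-0.1900,-0.3800)
o2: d²=314 > ρ²=37 → inactive
o3: d²=281 > ρ²=37 → inactive
o4: d²=53 > ρ²=37 → inactive
F = F_att + ΣF_rep = (2.3100,-5.3800)
Δp = p'−p = (0.1155,-0.2690); α = Δx/Fx = (231/2000) / (231/100) = 1/20
check: Δy/Fy = (-269/1000) / (-269/50) = 1/20 ✓

α = 1/20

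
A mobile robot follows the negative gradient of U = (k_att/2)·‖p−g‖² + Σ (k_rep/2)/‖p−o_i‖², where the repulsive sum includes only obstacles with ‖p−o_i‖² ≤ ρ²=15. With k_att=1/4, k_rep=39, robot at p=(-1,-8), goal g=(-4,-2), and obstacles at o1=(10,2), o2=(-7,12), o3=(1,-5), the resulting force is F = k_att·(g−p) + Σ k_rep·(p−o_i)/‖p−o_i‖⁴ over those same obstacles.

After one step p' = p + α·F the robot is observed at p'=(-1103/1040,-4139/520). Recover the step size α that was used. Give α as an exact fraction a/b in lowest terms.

α = 1/20

F_att = 1/4·(g−p) = 1/4·(-3,6) = (-0.7500,1.5000)
o1: d²=221 > ρ²=15 → inactive
o2: d²=436 > ρ²=15 → inactive
o3: d²=13 ≤ ρ²=15; F_rep = 39·(-2,-3)/13² = (-0.4615,-0.6923)
F = F_att + ΣF_rep = (-1.2115,0.8077)
Δp = p'−p = (-0.0606,0.0404); α = Δx/Fx = (-63/1040) / (-63/52) = 1/20
check: Δy/Fy = (21/520) / (21/26) = 1/20 ✓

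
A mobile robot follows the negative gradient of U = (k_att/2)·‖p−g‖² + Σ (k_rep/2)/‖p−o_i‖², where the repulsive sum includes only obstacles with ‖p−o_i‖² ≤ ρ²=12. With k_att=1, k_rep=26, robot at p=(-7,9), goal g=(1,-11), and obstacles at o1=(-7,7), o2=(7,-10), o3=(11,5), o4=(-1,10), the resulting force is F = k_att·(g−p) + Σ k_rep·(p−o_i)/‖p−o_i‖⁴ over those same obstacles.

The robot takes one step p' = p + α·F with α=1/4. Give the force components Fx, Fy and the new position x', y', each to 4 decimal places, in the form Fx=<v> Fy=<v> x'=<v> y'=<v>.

Fx=8.0000 Fy=-16.7500 x'=-5.0000 y'=4.8125

F_att = 1·(g−p) = 1·(8,-20) = (8.0000,-20.0000)
o1: d²=4 ≤ ρ²=12; F_rep = 26·(0,2)/4² = (0.0000,3.2500)
o2: d²=557 > ρ²=12 → inactive
o3: d²=340 > ρ²=12 → inactive
o4: d²=37 > ρ²=12 → inactive
F = F_att + ΣF_rep = (8.0000,-16.7500)
p' = p + 1/4·F = (-5.0000,4.8125)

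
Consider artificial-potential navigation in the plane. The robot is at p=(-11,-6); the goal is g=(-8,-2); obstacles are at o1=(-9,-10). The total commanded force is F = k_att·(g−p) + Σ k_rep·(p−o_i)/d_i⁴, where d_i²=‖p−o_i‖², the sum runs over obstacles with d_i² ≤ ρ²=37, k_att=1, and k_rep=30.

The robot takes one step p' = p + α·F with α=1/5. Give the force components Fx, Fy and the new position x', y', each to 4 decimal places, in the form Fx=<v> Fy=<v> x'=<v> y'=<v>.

F_att = 1·(g−p) = 1·(3,4) = (3.0000,4.0000)
o1: d²=20 ≤ ρ²=37; F_rep = 30·(-2,4)/20² = (-0.1500,0.3000)
F = F_att + ΣF_rep = (2.8500,4.3000)
p' = p + 1/5·F = (-10.4300,-5.1400)

Fx=2.8500 Fy=4.3000 x'=-10.4300 y'=-5.1400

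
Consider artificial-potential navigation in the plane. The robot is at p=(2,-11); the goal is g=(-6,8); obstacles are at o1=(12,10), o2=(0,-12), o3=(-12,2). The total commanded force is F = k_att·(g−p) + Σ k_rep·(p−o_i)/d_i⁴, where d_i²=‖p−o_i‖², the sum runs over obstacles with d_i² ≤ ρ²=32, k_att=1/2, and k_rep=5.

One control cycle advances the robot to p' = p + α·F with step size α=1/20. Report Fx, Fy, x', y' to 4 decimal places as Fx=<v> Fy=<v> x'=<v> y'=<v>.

Fx=-3.6000 Fy=9.7000 x'=1.8200 y'=-10.5150

F_att = 1/2·(g−p) = 1/2·(-8,19) = (-4.0000,9.5000)
o1: d²=541 > ρ²=32 → inactive
o2: d²=5 ≤ ρ²=32; F_rep = 5·(2,1)/5² = (0.4000,0.2000)
o3: d²=365 > ρ²=32 → inactive
F = F_att + ΣF_rep = (-3.6000,9.7000)
p' = p + 1/20·F = (1.8200,-10.5150)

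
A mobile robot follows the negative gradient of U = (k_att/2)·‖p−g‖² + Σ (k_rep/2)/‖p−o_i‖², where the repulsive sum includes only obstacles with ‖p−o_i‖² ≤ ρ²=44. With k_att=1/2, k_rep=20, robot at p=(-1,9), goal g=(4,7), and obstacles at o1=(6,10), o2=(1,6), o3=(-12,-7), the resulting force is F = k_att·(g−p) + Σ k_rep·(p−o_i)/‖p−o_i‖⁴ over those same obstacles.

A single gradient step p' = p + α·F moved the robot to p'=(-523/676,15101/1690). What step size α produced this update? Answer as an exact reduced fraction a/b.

α = 1/10

F_att = 1/2·(g−p) = 1/2·(5,-2) = (2.5000,-1.0000)
o1: d²=50 > ρ²=44 → inactive
o2: d²=13 ≤ ρ²=44; F_rep = 20·(-2,3)/13² = (-0.2367,0.3550)
o3: d²=377 > ρ²=44 → inactive
F = F_att + ΣF_rep = (2.2633,-0.6450)
Δp = p'−p = (0.2263,-0.0645); α = Δx/Fx = (153/676) / (765/338) = 1/10
check: Δy/Fy = (-109/1690) / (-109/169) = 1/10 ✓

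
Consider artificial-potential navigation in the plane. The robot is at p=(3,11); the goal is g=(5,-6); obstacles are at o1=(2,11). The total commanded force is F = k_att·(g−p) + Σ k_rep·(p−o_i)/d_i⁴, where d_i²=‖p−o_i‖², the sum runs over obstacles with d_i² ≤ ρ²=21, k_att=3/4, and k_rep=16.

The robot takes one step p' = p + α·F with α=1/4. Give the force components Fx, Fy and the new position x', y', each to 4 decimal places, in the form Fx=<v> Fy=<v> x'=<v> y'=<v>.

F_att = 3/4·(g−p) = 3/4·(2,-17) = (1.5000,-12.7500)
o1: d²=1 ≤ ρ²=21; F_rep = 16·(1,0)/1² = (16.0000,0.0000)
F = F_att + ΣF_rep = (17.5000,-12.7500)
p' = p + 1/4·F = (7.3750,7.8125)

Fx=17.5000 Fy=-12.7500 x'=7.3750 y'=7.8125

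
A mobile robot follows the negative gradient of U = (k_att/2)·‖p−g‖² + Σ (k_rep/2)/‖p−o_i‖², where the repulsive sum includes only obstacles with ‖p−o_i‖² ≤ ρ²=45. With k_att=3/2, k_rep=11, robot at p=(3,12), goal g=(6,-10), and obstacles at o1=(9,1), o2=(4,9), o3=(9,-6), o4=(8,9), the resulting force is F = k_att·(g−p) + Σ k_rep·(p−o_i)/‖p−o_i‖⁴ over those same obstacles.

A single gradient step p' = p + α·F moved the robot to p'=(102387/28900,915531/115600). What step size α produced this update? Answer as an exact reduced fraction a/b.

F_att = 3/2·(g−p) = 3/2·(3,-22) = (4.5000,-33.0000)
o1: d²=157 > ρ²=45 → inactive
o2: d²=10 ≤ ρ²=45; F_rep = 11·(-1,3)/10² = (-0.1100,0.3300)
o3: d²=360 > ρ²=45 → inactive
o4: d²=34 ≤ ρ²=45; F_rep = 11·(-5,3)/34² = (-0.0476,0.0285)
F = F_att + ΣF_rep = (4.3424,-32.6415)
Δp = p'−p = (0.5428,-4.0802); α = Δx/Fx = (15687/28900) / (31374/7225) = 1/8
check: Δy/Fy = (-471669/115600) / (-471669/14450) = 1/8 ✓

α = 1/8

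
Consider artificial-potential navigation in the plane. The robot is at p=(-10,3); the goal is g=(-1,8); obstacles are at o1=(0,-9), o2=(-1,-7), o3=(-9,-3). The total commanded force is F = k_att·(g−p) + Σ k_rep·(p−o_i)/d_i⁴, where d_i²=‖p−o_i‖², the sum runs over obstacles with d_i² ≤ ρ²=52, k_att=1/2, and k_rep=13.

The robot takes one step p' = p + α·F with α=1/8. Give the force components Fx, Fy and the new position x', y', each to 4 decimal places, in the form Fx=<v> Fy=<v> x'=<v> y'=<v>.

F_att = 1/2·(g−p) = 1/2·(9,5) = (4.5000,2.5000)
o1: d²=244 > ρ²=52 → inactive
o2: d²=181 > ρ²=52 → inactive
o3: d²=37 ≤ ρ²=52; F_rep = 13·(-1,6)/37² = (-0.0095,0.0570)
F = F_att + ΣF_rep = (4.4905,2.5570)
p' = p + 1/8·F = (-9.4387,3.3196)

Fx=4.4905 Fy=2.5570 x'=-9.4387 y'=3.3196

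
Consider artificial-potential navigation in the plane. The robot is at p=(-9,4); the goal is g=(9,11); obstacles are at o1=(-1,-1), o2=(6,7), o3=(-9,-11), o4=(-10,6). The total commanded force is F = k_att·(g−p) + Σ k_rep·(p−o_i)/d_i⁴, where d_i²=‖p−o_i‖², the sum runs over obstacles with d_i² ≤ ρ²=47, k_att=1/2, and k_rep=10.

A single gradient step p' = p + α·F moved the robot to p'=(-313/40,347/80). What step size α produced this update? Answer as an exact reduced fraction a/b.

F_att = 1/2·(g−p) = 1/2·(18,7) = (9.0000,3.5000)
o1: d²=89 > ρ²=47 → inactive
o2: d²=234 > ρ²=47 → inactive
o3: d²=225 > ρ²=47 → inactive
o4: d²=5 ≤ ρ²=47; F_rep = 10·(1,-2)/5² = (0.4000,-0.8000)
F = F_att + ΣF_rep = (9.4000,2.7000)
Δp = p'−p = (1.1750,0.3375); α = Δx/Fx = (47/40) / (47/5) = 1/8
check: Δy/Fy = (27/80) / (27/10) = 1/8 ✓

α = 1/8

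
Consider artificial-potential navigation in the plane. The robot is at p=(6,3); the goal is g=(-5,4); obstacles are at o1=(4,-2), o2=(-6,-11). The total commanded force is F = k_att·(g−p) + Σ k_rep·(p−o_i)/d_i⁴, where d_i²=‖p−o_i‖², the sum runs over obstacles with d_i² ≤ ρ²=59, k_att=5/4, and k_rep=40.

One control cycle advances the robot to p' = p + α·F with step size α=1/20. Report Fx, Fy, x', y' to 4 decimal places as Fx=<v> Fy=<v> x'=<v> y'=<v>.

F_att = 5/4·(g−p) = 5/4·(-11,1) = (-13.7500,1.2500)
o1: d²=29 ≤ ρ²=59; F_rep = 40·(2,5)/29² = (0.0951,0.2378)
o2: d²=340 > ρ²=59 → inactive
F = F_att + ΣF_rep = (-13.6549,1.4878)
p' = p + 1/20·F = (5.3173,3.0744)

Fx=-13.6549 Fy=1.4878 x'=5.3173 y'=3.0744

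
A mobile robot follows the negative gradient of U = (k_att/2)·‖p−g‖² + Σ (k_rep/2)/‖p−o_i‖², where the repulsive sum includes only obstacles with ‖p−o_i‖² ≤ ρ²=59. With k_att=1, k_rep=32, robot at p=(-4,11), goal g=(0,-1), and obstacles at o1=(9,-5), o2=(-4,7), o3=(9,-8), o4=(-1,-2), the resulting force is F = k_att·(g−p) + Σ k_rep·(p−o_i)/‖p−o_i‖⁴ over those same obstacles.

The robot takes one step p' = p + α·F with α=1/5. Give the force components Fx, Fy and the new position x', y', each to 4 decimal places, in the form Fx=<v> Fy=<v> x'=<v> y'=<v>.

F_att = 1·(g−p) = 1·(4,-12) = (4.0000,-12.0000)
o1: d²=425 > ρ²=59 → inactive
o2: d²=16 ≤ ρ²=59; F_rep = 32·(0,4)/16² = (0.0000,0.5000)
o3: d²=530 > ρ²=59 → inactive
o4: d²=178 > ρ²=59 → inactive
F = F_att + ΣF_rep = (4.0000,-11.5000)
p' = p + 1/5·F = (-3.2000,8.7000)

Fx=4.0000 Fy=-11.5000 x'=-3.2000 y'=8.7000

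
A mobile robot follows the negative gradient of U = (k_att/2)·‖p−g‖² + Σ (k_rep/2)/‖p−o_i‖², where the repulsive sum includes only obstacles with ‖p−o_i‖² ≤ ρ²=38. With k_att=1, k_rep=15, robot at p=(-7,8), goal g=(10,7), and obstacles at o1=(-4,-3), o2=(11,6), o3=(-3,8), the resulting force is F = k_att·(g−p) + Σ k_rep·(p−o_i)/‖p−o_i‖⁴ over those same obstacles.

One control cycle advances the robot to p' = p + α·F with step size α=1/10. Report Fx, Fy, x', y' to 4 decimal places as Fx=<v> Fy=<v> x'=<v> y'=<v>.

Fx=16.7656 Fy=-1.0000 x'=-5.3234 y'=7.9000

F_att = 1·(g−p) = 1·(17,-1) = (17.0000,-1.0000)
o1: d²=130 > ρ²=38 → inactive
o2: d²=328 > ρ²=38 → inactive
o3: d²=16 ≤ ρ²=38; F_rep = 15·(-4,0)/16² = (-0.2344,0.0000)
F = F_att + ΣF_rep = (16.7656,-1.0000)
p' = p + 1/10·F = (-5.3234,7.9000)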